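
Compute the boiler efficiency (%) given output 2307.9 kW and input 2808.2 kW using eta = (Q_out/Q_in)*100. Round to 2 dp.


eta = (2307.9/2808.2)*100 = 82.18 %

82.18 %


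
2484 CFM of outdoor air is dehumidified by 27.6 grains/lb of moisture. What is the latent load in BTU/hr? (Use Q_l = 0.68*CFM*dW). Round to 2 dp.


Q = 0.68 * 2484 * 27.6 = 46619.71 BTU/hr

46619.71 BTU/hr


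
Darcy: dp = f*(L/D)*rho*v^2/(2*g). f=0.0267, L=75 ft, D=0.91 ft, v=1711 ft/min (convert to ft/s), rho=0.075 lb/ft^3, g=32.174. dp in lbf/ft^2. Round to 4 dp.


v_fps = 1711/60 = 28.5167 ft/s
dp = 0.0267*(75/0.91)*0.075*28.5167^2/(2*32.174) = 2.0857 lbf/ft^2

2.0857 lbf/ft^2


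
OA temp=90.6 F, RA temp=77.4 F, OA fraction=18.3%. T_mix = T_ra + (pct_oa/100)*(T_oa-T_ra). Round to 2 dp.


T_mix = 77.4 + (18.3/100)*(90.6-77.4) = 79.82 F

79.82 F


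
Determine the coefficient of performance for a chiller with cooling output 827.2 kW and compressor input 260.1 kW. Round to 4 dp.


COP = 827.2 / 260.1 = 3.1803

3.1803


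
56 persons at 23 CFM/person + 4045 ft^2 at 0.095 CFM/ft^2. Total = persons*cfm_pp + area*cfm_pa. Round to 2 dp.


Total = 56*23 + 4045*0.095 = 1672.28 CFM

1672.28 CFM


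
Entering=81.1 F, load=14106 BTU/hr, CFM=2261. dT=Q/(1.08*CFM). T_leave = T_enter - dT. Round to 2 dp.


dT = 14106/(1.08*2261) = 5.7767
T_leave = 81.1 - 5.7767 = 75.32 F

75.32 F


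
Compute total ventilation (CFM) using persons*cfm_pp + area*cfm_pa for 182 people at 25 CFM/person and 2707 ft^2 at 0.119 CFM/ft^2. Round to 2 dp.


Total = 182*25 + 2707*0.119 = 4872.13 CFM

4872.13 CFM


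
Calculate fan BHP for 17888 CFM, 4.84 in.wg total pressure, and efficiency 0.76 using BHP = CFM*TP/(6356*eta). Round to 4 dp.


BHP = 17888 * 4.84 / (6356 * 0.76) = 17.9230 hp

17.9230 hp


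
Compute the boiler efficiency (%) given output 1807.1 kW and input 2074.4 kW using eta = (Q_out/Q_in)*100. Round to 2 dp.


eta = (1807.1/2074.4)*100 = 87.11 %

87.11 %


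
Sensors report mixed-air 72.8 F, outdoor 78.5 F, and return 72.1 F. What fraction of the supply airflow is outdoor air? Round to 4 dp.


frac = (72.8 - 72.1) / (78.5 - 72.1) = 0.1094

0.1094


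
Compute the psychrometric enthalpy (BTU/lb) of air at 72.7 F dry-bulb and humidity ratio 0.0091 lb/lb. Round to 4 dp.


h = 0.24*72.7 + 0.0091*(1061+0.444*72.7) = 27.3968 BTU/lb

27.3968 BTU/lb


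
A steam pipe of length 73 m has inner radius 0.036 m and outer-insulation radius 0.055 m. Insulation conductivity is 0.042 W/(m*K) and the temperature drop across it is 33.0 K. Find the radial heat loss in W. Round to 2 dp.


Q = 2*pi*0.042*73*33.0/ln(0.055/0.036) = 1500.00 W

1500.00 W


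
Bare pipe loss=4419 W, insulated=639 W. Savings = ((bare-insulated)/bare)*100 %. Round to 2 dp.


Savings = ((4419-639)/4419)*100 = 85.54 %

85.54 %


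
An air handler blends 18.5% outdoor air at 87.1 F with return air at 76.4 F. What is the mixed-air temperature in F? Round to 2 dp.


T_mix = 76.4 + (18.5/100)*(87.1-76.4) = 78.38 F

78.38 F


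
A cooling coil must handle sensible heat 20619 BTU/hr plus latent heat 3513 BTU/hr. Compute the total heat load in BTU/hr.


Qt = 20619 + 3513 = 24132 BTU/hr

24132 BTU/hr


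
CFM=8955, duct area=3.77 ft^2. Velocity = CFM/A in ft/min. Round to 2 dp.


V = 8955 / 3.77 = 2375.33 ft/min

2375.33 ft/min


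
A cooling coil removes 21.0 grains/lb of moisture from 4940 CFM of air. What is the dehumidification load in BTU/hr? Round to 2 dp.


Q = 0.68 * 4940 * 21.0 = 70543.20 BTU/hr

70543.20 BTU/hr


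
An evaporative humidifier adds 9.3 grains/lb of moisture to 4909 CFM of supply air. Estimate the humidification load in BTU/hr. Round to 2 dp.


Q = 0.68 * 4909 * 9.3 = 31044.52 BTU/hr

31044.52 BTU/hr


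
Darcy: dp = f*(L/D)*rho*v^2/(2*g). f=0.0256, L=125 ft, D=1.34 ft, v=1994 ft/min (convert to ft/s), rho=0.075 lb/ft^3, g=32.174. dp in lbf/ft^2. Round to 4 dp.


v_fps = 1994/60 = 33.2333 ft/s
dp = 0.0256*(125/1.34)*0.075*33.2333^2/(2*32.174) = 3.0741 lbf/ft^2

3.0741 lbf/ft^2


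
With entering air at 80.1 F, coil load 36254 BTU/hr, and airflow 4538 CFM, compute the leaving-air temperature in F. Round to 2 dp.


dT = 36254/(1.08*4538) = 7.3972
T_leave = 80.1 - 7.3972 = 72.70 F

72.70 F


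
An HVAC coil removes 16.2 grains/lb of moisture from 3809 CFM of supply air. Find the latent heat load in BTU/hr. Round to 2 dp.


Q = 0.68 * 3809 * 16.2 = 41959.94 BTU/hr

41959.94 BTU/hr


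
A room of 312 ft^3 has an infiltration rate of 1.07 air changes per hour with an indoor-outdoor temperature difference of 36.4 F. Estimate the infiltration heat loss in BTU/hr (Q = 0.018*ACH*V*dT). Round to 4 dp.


Q = 0.018 * 1.07 * 312 * 36.4 = 218.7320 BTU/hr

218.7320 BTU/hr


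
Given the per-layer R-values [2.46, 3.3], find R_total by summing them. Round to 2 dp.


R_total = 2.46 + 3.3 = 5.76

5.76


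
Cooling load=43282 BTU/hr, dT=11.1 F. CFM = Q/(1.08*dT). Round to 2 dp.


CFM = 43282 / (1.08 * 11.1) = 3610.44

3610.44 CFM


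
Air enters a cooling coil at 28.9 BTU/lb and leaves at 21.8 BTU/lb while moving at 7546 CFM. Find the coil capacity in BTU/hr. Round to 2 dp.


Q = 4.5 * 7546 * (28.9 - 21.8) = 241094.70 BTU/hr

241094.70 BTU/hr


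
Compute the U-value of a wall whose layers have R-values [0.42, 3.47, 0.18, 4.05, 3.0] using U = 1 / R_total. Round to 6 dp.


R_total = 0.42 + 3.47 + 0.18 + 4.05 + 3.0 = 11.12
U = 1/11.12 = 0.089928

0.089928


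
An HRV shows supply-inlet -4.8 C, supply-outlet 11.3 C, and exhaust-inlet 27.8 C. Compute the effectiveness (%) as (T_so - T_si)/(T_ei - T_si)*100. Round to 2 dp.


eff = (11.3-(-4.8))/(27.8-(-4.8))*100 = 49.39 %

49.39 %


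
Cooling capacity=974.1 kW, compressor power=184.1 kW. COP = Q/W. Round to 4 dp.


COP = 974.1 / 184.1 = 5.2911

5.2911


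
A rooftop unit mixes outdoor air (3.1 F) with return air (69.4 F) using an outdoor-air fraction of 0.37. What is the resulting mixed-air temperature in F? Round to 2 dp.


T_mix = 0.37*3.1 + 0.63*69.4 = 44.87 F

44.87 F


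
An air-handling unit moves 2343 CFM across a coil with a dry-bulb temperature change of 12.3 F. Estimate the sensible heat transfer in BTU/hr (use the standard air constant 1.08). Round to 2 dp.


Q = 1.08 * 2343 * 12.3 = 31124.41 BTU/hr

31124.41 BTU/hr


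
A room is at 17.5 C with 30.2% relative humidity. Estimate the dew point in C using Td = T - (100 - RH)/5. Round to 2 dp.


Td = 17.5 - (100-30.2)/5 = 3.54 C

3.54 C


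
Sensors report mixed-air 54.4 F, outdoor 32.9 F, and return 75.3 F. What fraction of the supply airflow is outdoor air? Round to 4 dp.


frac = (54.4 - 75.3) / (32.9 - 75.3) = 0.4929

0.4929


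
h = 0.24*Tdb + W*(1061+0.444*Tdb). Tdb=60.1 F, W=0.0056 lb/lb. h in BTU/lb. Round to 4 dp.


h = 0.24*60.1 + 0.0056*(1061+0.444*60.1) = 20.5150 BTU/lb

20.5150 BTU/lb


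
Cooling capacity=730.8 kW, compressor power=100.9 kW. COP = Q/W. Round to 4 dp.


COP = 730.8 / 100.9 = 7.2428

7.2428


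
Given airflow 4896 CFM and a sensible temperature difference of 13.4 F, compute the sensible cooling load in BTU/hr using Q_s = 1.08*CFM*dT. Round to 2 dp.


Q = 1.08 * 4896 * 13.4 = 70854.91 BTU/hr

70854.91 BTU/hr


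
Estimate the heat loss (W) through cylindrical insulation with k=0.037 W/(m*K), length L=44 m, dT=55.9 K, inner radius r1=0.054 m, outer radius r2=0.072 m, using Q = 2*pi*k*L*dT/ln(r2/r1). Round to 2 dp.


Q = 2*pi*0.037*44*55.9/ln(0.072/0.054) = 1987.62 W

1987.62 W


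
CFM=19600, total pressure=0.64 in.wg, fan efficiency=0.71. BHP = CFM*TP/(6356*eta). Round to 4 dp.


BHP = 19600 * 0.64 / (6356 * 0.71) = 2.7797 hp

2.7797 hp


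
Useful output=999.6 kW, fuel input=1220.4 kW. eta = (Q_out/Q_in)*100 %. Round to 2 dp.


eta = (999.6/1220.4)*100 = 81.91 %

81.91 %


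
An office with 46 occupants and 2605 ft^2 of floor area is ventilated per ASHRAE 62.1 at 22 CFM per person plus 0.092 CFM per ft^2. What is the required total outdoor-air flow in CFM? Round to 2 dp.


Total = 46*22 + 2605*0.092 = 1251.66 CFM

1251.66 CFM


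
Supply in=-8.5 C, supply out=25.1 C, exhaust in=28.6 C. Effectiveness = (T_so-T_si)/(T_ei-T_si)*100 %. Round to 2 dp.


eff = (25.1-(-8.5))/(28.6-(-8.5))*100 = 90.57 %

90.57 %


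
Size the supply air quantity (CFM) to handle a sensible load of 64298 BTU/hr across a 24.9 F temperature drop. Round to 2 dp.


CFM = 64298 / (1.08 * 24.9) = 2390.97

2390.97 CFM


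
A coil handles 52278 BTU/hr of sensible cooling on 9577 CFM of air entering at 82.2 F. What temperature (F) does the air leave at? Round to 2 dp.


dT = 52278/(1.08*9577) = 5.0544
T_leave = 82.2 - 5.0544 = 77.15 F

77.15 F


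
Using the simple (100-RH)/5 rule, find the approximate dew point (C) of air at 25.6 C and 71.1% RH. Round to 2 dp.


Td = 25.6 - (100-71.1)/5 = 19.82 C

19.82 C


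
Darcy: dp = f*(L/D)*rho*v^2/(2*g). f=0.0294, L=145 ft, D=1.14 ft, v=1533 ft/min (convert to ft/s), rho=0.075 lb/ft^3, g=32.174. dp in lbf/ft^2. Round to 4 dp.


v_fps = 1533/60 = 25.55 ft/s
dp = 0.0294*(145/1.14)*0.075*25.55^2/(2*32.174) = 2.8452 lbf/ft^2

2.8452 lbf/ft^2


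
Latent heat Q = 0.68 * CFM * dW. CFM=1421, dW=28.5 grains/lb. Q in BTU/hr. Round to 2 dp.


Q = 0.68 * 1421 * 28.5 = 27538.98 BTU/hr

27538.98 BTU/hr


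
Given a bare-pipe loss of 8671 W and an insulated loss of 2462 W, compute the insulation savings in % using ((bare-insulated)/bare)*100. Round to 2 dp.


Savings = ((8671-2462)/8671)*100 = 71.61 %

71.61 %


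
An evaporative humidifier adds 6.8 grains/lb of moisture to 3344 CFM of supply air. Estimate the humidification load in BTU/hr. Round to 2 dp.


Q = 0.68 * 3344 * 6.8 = 15462.66 BTU/hr

15462.66 BTU/hr


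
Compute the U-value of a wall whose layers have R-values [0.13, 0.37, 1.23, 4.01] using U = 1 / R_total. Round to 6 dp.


R_total = 0.13 + 0.37 + 1.23 + 4.01 = 5.74
U = 1/5.74 = 0.174216

0.174216


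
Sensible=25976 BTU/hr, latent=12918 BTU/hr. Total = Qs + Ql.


Qt = 25976 + 12918 = 38894 BTU/hr

38894 BTU/hr


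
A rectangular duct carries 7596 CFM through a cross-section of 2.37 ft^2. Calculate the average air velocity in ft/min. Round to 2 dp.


V = 7596 / 2.37 = 3205.06 ft/min

3205.06 ft/min


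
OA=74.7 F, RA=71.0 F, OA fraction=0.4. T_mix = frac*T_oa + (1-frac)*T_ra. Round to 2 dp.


T_mix = 0.4*74.7 + 0.6*71.0 = 72.48 F

72.48 F


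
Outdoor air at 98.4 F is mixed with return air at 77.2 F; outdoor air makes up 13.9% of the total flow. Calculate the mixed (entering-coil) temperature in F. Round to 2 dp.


T_mix = 77.2 + (13.9/100)*(98.4-77.2) = 80.15 F

80.15 F


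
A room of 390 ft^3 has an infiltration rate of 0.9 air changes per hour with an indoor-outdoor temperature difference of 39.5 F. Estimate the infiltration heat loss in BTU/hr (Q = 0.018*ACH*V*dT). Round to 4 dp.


Q = 0.018 * 0.9 * 390 * 39.5 = 249.5610 BTU/hr

249.5610 BTU/hr


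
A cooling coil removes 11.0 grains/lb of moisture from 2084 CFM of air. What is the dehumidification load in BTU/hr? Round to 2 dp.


Q = 0.68 * 2084 * 11.0 = 15588.32 BTU/hr

15588.32 BTU/hr


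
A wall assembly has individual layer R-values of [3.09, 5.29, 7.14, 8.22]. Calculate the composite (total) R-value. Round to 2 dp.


R_total = 3.09 + 5.29 + 7.14 + 8.22 = 23.74

23.74


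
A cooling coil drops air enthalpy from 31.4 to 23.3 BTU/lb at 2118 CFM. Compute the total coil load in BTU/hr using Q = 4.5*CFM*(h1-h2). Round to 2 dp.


Q = 4.5 * 2118 * (31.4 - 23.3) = 77201.10 BTU/hr

77201.10 BTU/hr


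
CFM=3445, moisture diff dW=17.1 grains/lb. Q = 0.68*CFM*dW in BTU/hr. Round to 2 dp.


Q = 0.68 * 3445 * 17.1 = 40058.46 BTU/hr

40058.46 BTU/hr


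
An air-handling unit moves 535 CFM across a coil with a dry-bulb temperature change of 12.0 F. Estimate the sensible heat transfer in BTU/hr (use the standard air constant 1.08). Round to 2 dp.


Q = 1.08 * 535 * 12.0 = 6933.60 BTU/hr

6933.60 BTU/hr


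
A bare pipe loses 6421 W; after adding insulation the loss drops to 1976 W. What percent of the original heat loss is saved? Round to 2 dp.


Savings = ((6421-1976)/6421)*100 = 69.23 %

69.23 %


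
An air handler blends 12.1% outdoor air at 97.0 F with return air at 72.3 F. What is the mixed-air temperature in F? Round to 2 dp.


T_mix = 72.3 + (12.1/100)*(97.0-72.3) = 75.29 F

75.29 F


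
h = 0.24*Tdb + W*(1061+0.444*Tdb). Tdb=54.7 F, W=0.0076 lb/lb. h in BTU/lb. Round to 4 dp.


h = 0.24*54.7 + 0.0076*(1061+0.444*54.7) = 21.3762 BTU/lb

21.3762 BTU/lb


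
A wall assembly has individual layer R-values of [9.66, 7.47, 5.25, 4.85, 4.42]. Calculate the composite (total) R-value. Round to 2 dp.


R_total = 9.66 + 7.47 + 5.25 + 4.85 + 4.42 = 31.65

31.65


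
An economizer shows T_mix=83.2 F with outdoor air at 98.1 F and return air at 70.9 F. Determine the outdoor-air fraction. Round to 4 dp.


frac = (83.2 - 70.9) / (98.1 - 70.9) = 0.4522

0.4522


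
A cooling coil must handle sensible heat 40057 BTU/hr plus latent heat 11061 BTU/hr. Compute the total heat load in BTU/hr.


Qt = 40057 + 11061 = 51118 BTU/hr

51118 BTU/hr


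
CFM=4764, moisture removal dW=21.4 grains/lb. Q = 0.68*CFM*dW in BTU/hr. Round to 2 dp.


Q = 0.68 * 4764 * 21.4 = 69325.73 BTU/hr

69325.73 BTU/hr


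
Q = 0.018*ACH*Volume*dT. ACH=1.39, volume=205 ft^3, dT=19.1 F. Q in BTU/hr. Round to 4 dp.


Q = 0.018 * 1.39 * 205 * 19.1 = 97.9658 BTU/hr

97.9658 BTU/hr


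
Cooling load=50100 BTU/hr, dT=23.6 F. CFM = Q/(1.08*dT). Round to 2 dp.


CFM = 50100 / (1.08 * 23.6) = 1965.63

1965.63 CFM


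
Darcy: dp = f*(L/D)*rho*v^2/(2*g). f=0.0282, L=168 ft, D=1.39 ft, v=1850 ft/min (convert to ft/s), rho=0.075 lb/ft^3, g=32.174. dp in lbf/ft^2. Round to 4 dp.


v_fps = 1850/60 = 30.8333 ft/s
dp = 0.0282*(168/1.39)*0.075*30.8333^2/(2*32.174) = 3.7767 lbf/ft^2

3.7767 lbf/ft^2


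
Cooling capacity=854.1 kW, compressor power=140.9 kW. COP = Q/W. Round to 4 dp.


COP = 854.1 / 140.9 = 6.0617

6.0617


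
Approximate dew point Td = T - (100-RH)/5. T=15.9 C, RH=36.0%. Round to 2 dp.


Td = 15.9 - (100-36.0)/5 = 3.10 C

3.10 C


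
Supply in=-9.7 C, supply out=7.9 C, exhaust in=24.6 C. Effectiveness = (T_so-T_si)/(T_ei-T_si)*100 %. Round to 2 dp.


eff = (7.9-(-9.7))/(24.6-(-9.7))*100 = 51.31 %

51.31 %


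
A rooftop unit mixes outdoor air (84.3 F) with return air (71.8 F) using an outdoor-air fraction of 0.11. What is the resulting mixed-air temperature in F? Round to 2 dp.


T_mix = 0.11*84.3 + 0.89*71.8 = 73.18 F

73.18 F


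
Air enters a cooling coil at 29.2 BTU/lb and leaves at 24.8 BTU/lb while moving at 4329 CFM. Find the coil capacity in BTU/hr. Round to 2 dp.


Q = 4.5 * 4329 * (29.2 - 24.8) = 85714.20 BTU/hr

85714.20 BTU/hr


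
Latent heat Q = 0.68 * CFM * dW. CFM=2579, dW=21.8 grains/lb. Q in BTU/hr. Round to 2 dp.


Q = 0.68 * 2579 * 21.8 = 38231.10 BTU/hr

38231.10 BTU/hr


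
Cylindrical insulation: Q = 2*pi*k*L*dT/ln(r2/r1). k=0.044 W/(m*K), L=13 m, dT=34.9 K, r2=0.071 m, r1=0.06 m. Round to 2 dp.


Q = 2*pi*0.044*13*34.9/ln(0.071/0.06) = 745.12 W

745.12 W


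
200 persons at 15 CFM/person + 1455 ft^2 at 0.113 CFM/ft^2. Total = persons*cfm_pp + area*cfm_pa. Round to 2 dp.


Total = 200*15 + 1455*0.113 = 3164.42 CFM

3164.42 CFM


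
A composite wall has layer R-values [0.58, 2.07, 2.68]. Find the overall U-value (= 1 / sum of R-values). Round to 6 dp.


R_total = 0.58 + 2.07 + 2.68 = 5.33
U = 1/5.33 = 0.187617

0.187617


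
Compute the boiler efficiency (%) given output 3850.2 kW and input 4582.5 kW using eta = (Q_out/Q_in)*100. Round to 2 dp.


eta = (3850.2/4582.5)*100 = 84.02 %

84.02 %


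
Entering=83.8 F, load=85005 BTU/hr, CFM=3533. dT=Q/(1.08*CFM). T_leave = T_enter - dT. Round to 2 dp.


dT = 85005/(1.08*3533) = 22.2780
T_leave = 83.8 - 22.2780 = 61.52 F

61.52 F


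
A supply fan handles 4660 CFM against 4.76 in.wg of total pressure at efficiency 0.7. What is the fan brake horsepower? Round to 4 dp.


BHP = 4660 * 4.76 / (6356 * 0.7) = 4.9855 hp

4.9855 hp


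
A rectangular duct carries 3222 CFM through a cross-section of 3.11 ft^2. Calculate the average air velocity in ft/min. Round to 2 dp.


V = 3222 / 3.11 = 1036.01 ft/min

1036.01 ft/min


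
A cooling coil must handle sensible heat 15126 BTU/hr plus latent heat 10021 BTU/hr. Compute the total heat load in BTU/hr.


Qt = 15126 + 10021 = 25147 BTU/hr

25147 BTU/hr


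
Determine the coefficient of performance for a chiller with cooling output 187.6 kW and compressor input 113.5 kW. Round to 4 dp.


COP = 187.6 / 113.5 = 1.6529

1.6529


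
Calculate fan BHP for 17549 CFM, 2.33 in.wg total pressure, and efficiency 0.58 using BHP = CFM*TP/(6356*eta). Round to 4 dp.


BHP = 17549 * 2.33 / (6356 * 0.58) = 11.0917 hp

11.0917 hp


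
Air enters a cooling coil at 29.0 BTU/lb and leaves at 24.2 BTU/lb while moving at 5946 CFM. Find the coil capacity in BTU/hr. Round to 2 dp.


Q = 4.5 * 5946 * (29.0 - 24.2) = 128433.60 BTU/hr

128433.60 BTU/hr


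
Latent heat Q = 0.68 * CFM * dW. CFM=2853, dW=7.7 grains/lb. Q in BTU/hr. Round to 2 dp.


Q = 0.68 * 2853 * 7.7 = 14938.31 BTU/hr

14938.31 BTU/hr


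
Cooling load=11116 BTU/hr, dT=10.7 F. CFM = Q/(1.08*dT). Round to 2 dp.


CFM = 11116 / (1.08 * 10.7) = 961.92

961.92 CFM


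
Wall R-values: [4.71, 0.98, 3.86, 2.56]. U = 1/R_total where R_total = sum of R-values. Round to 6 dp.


R_total = 4.71 + 0.98 + 3.86 + 2.56 = 12.11
U = 1/12.11 = 0.082576

0.082576


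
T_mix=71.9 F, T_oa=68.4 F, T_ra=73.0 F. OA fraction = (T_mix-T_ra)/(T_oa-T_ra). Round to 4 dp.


frac = (71.9 - 73.0) / (68.4 - 73.0) = 0.2391

0.2391


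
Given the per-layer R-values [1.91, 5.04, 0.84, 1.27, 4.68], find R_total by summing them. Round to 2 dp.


R_total = 1.91 + 5.04 + 0.84 + 1.27 + 4.68 = 13.74

13.74


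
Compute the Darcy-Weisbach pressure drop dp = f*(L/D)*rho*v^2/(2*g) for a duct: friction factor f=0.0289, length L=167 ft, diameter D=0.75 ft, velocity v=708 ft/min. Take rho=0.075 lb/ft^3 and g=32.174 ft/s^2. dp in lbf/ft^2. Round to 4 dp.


v_fps = 708/60 = 11.8 ft/s
dp = 0.0289*(167/0.75)*0.075*11.8^2/(2*32.174) = 1.0443 lbf/ft^2

1.0443 lbf/ft^2


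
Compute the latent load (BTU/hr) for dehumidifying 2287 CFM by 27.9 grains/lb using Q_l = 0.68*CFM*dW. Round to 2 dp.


Q = 0.68 * 2287 * 27.9 = 43388.96 BTU/hr

43388.96 BTU/hr


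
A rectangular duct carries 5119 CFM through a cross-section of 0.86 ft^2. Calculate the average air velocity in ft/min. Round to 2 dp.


V = 5119 / 0.86 = 5952.33 ft/min

5952.33 ft/min


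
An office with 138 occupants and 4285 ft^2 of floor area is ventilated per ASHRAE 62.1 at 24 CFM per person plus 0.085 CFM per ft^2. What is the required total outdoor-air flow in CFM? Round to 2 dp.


Total = 138*24 + 4285*0.085 = 3676.23 CFM

3676.23 CFM


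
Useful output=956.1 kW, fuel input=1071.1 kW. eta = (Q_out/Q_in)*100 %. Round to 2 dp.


eta = (956.1/1071.1)*100 = 89.26 %

89.26 %


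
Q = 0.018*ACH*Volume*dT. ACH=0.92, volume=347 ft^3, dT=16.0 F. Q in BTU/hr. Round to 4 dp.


Q = 0.018 * 0.92 * 347 * 16.0 = 91.9411 BTU/hr

91.9411 BTU/hr


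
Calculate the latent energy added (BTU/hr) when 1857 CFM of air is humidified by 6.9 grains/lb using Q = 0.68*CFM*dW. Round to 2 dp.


Q = 0.68 * 1857 * 6.9 = 8713.04 BTU/hr

8713.04 BTU/hr


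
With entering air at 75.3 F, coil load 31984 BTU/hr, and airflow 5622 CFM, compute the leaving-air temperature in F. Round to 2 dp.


dT = 31984/(1.08*5622) = 5.2677
T_leave = 75.3 - 5.2677 = 70.03 F

70.03 F


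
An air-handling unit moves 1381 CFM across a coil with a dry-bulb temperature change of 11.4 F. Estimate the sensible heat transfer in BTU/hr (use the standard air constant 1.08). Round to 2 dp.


Q = 1.08 * 1381 * 11.4 = 17002.87 BTU/hr

17002.87 BTU/hr


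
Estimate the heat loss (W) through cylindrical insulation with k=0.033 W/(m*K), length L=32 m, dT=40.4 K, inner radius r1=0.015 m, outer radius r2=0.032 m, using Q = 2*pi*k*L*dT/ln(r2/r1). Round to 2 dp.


Q = 2*pi*0.033*32*40.4/ln(0.032/0.015) = 353.78 W

353.78 W


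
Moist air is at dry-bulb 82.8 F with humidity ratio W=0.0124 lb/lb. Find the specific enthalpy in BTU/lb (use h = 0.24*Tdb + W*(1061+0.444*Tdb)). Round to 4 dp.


h = 0.24*82.8 + 0.0124*(1061+0.444*82.8) = 33.4843 BTU/lb

33.4843 BTU/lb


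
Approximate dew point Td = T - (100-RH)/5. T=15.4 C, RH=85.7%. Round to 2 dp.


Td = 15.4 - (100-85.7)/5 = 12.54 C

12.54 C


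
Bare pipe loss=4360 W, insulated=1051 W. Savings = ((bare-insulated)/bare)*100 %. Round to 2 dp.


Savings = ((4360-1051)/4360)*100 = 75.89 %

75.89 %


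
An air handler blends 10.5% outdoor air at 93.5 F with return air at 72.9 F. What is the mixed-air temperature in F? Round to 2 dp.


T_mix = 72.9 + (10.5/100)*(93.5-72.9) = 75.06 F

75.06 F


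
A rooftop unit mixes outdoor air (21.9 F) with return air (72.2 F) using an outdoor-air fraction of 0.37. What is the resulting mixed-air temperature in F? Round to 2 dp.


T_mix = 0.37*21.9 + 0.63*72.2 = 53.59 F

53.59 F


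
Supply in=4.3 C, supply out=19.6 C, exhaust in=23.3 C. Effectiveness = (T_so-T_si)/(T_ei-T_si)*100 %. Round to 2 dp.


eff = (19.6-4.3)/(23.3-4.3)*100 = 80.53 %

80.53 %


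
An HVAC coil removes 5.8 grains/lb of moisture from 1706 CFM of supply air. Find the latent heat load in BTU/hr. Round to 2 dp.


Q = 0.68 * 1706 * 5.8 = 6728.46 BTU/hr

6728.46 BTU/hr


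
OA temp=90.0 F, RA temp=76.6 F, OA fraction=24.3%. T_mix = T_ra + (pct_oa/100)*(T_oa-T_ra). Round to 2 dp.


T_mix = 76.6 + (24.3/100)*(90.0-76.6) = 79.86 F

79.86 F


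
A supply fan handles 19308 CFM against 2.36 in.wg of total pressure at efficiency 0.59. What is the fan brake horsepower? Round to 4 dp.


BHP = 19308 * 2.36 / (6356 * 0.59) = 12.1510 hp

12.1510 hp


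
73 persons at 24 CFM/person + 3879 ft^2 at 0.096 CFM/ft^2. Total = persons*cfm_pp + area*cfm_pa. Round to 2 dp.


Total = 73*24 + 3879*0.096 = 2124.38 CFM

2124.38 CFM


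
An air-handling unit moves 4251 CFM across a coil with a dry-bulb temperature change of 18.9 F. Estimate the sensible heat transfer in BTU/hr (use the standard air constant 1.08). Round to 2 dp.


Q = 1.08 * 4251 * 18.9 = 86771.41 BTU/hr

86771.41 BTU/hr


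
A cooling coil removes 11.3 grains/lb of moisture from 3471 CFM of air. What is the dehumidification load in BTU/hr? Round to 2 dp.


Q = 0.68 * 3471 * 11.3 = 26671.16 BTU/hr

26671.16 BTU/hr


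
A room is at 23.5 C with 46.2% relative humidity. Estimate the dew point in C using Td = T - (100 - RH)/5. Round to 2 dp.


Td = 23.5 - (100-46.2)/5 = 12.74 C

12.74 C


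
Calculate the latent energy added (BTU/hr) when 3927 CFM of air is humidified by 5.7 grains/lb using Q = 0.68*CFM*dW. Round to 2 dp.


Q = 0.68 * 3927 * 5.7 = 15221.05 BTU/hr

15221.05 BTU/hr


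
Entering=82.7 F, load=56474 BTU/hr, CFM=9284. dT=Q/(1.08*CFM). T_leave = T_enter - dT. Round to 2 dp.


dT = 56474/(1.08*9284) = 5.6324
T_leave = 82.7 - 5.6324 = 77.07 F

77.07 F


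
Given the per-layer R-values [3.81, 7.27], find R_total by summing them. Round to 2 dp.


R_total = 3.81 + 7.27 = 11.08

11.08


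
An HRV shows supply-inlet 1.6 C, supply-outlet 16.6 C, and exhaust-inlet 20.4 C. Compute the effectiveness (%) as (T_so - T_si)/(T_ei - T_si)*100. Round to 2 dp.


eff = (16.6-1.6)/(20.4-1.6)*100 = 79.79 %

79.79 %


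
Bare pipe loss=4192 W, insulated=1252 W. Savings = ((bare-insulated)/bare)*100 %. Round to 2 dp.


Savings = ((4192-1252)/4192)*100 = 70.13 %

70.13 %


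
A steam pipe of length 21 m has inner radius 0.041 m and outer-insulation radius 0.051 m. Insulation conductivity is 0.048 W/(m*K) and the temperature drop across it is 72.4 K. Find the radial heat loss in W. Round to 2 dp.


Q = 2*pi*0.048*21*72.4/ln(0.051/0.041) = 2100.96 W

2100.96 W


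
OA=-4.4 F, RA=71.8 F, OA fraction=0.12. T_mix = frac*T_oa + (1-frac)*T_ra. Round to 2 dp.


T_mix = 0.12*(-4.4) + 0.88*71.8 = 62.66 F

62.66 F


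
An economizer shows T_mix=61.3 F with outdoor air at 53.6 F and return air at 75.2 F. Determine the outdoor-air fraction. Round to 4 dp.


frac = (61.3 - 75.2) / (53.6 - 75.2) = 0.6435

0.6435


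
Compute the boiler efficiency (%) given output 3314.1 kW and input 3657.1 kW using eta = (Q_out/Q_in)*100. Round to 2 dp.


eta = (3314.1/3657.1)*100 = 90.62 %

90.62 %


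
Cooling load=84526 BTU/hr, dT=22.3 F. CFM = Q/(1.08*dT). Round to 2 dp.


CFM = 84526 / (1.08 * 22.3) = 3509.63

3509.63 CFM


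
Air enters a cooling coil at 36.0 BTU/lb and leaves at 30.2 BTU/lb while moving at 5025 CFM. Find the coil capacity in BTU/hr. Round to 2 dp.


Q = 4.5 * 5025 * (36.0 - 30.2) = 131152.50 BTU/hr

131152.50 BTU/hr


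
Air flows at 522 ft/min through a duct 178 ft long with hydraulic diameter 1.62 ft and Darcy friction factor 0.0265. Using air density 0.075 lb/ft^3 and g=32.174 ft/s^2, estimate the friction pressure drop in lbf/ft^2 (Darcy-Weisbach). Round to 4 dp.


v_fps = 522/60 = 8.7 ft/s
dp = 0.0265*(178/1.62)*0.075*8.7^2/(2*32.174) = 0.2569 lbf/ft^2

0.2569 lbf/ft^2


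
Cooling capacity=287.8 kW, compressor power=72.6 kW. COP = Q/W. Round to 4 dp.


COP = 287.8 / 72.6 = 3.9642

3.9642


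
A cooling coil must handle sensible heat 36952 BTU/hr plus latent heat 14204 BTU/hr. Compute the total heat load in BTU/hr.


Qt = 36952 + 14204 = 51156 BTU/hr

51156 BTU/hr


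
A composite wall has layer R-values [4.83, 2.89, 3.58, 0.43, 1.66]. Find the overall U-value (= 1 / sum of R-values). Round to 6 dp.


R_total = 4.83 + 2.89 + 3.58 + 0.43 + 1.66 = 13.39
U = 1/13.39 = 0.074683

0.074683


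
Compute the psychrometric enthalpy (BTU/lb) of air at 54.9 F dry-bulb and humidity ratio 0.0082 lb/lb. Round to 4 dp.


h = 0.24*54.9 + 0.0082*(1061+0.444*54.9) = 22.0761 BTU/lb

22.0761 BTU/lb


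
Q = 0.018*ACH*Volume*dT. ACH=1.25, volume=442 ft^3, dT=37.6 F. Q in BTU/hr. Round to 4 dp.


Q = 0.018 * 1.25 * 442 * 37.6 = 373.9320 BTU/hr

373.9320 BTU/hr


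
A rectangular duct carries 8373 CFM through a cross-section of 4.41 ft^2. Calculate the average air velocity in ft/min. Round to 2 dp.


V = 8373 / 4.41 = 1898.64 ft/min

1898.64 ft/min


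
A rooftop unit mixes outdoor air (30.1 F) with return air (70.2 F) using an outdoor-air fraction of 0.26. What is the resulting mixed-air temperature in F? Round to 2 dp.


T_mix = 0.26*30.1 + 0.74*70.2 = 59.77 F

59.77 F


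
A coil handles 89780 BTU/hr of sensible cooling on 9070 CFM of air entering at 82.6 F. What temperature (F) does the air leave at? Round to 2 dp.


dT = 89780/(1.08*9070) = 9.1653
T_leave = 82.6 - 9.1653 = 73.43 F

73.43 F


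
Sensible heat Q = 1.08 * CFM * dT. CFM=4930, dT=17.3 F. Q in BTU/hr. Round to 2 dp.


Q = 1.08 * 4930 * 17.3 = 92112.12 BTU/hr

92112.12 BTU/hr


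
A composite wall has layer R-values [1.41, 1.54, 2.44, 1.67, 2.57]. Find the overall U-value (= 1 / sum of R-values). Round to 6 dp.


R_total = 1.41 + 1.54 + 2.44 + 1.67 + 2.57 = 9.63
U = 1/9.63 = 0.103842

0.103842


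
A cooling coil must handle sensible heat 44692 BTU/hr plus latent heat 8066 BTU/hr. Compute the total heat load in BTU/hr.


Qt = 44692 + 8066 = 52758 BTU/hr

52758 BTU/hr


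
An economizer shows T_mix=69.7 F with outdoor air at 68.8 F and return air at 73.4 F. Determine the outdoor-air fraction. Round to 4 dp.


frac = (69.7 - 73.4) / (68.8 - 73.4) = 0.8043

0.8043


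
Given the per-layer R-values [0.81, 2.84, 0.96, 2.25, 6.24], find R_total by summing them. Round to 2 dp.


R_total = 0.81 + 2.84 + 0.96 + 2.25 + 6.24 = 13.10

13.10


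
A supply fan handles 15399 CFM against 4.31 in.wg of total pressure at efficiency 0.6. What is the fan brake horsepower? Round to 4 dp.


BHP = 15399 * 4.31 / (6356 * 0.6) = 17.4034 hp

17.4034 hp


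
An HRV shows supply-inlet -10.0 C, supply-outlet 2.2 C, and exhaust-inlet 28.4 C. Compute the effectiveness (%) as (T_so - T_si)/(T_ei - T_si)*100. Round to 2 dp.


eff = (2.2-(-10.0))/(28.4-(-10.0))*100 = 31.77 %

31.77 %


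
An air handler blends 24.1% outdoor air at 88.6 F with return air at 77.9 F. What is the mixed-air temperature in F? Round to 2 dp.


T_mix = 77.9 + (24.1/100)*(88.6-77.9) = 80.48 F

80.48 F


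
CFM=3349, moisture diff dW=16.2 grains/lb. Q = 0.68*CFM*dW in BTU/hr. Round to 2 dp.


Q = 0.68 * 3349 * 16.2 = 36892.58 BTU/hr

36892.58 BTU/hr


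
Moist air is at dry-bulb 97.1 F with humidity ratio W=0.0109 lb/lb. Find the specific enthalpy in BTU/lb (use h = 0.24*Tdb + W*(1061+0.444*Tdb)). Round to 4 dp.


h = 0.24*97.1 + 0.0109*(1061+0.444*97.1) = 35.3388 BTU/lb

35.3388 BTU/lb


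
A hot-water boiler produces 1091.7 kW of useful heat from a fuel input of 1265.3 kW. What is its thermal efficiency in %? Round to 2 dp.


eta = (1091.7/1265.3)*100 = 86.28 %

86.28 %


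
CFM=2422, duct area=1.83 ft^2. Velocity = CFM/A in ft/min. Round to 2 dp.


V = 2422 / 1.83 = 1323.50 ft/min

1323.50 ft/min


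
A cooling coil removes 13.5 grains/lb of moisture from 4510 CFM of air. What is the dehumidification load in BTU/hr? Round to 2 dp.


Q = 0.68 * 4510 * 13.5 = 41401.80 BTU/hr

41401.80 BTU/hr


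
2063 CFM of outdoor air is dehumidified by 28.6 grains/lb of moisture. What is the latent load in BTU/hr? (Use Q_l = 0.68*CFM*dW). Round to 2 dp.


Q = 0.68 * 2063 * 28.6 = 40121.22 BTU/hr

40121.22 BTU/hr


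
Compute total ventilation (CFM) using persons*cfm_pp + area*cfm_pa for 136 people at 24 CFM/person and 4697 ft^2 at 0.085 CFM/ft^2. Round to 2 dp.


Total = 136*24 + 4697*0.085 = 3663.25 CFM

3663.25 CFM


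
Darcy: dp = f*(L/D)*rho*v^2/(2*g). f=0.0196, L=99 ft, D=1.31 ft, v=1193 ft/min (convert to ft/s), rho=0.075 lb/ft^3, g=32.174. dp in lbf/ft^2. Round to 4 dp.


v_fps = 1193/60 = 19.8833 ft/s
dp = 0.0196*(99/1.31)*0.075*19.8833^2/(2*32.174) = 0.6825 lbf/ft^2

0.6825 lbf/ft^2


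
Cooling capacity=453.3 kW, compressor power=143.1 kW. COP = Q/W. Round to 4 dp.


COP = 453.3 / 143.1 = 3.1677

3.1677


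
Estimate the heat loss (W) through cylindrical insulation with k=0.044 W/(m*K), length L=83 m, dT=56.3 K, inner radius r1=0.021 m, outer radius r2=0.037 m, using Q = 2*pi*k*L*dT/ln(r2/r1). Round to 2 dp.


Q = 2*pi*0.044*83*56.3/ln(0.037/0.021) = 2280.86 W

2280.86 W


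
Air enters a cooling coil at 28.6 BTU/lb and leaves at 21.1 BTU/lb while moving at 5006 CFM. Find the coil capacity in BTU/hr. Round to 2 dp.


Q = 4.5 * 5006 * (28.6 - 21.1) = 168952.50 BTU/hr

168952.50 BTU/hr


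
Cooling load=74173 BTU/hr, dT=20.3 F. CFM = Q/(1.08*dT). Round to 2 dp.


CFM = 74173 / (1.08 * 20.3) = 3383.19

3383.19 CFM


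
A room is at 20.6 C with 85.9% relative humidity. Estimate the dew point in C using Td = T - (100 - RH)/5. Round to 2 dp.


Td = 20.6 - (100-85.9)/5 = 17.78 C

17.78 C


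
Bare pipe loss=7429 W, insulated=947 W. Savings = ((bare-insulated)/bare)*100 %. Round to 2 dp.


Savings = ((7429-947)/7429)*100 = 87.25 %

87.25 %


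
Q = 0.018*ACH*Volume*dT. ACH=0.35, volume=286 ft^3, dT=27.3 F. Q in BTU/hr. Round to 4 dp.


Q = 0.018 * 0.35 * 286 * 27.3 = 49.1891 BTU/hr

49.1891 BTU/hr


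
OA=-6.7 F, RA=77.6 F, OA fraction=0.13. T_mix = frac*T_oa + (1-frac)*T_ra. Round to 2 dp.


T_mix = 0.13*(-6.7) + 0.87*77.6 = 66.64 F

66.64 F


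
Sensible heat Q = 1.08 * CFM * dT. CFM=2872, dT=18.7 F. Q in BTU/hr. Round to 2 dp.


Q = 1.08 * 2872 * 18.7 = 58002.91 BTU/hr

58002.91 BTU/hr


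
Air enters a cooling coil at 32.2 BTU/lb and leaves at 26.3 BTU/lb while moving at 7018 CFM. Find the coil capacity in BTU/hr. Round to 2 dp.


Q = 4.5 * 7018 * (32.2 - 26.3) = 186327.90 BTU/hr

186327.90 BTU/hr


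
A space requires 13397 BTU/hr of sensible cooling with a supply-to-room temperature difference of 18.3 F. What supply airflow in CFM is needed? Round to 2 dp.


CFM = 13397 / (1.08 * 18.3) = 677.85

677.85 CFM


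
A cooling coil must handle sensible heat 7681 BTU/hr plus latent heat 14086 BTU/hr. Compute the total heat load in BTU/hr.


Qt = 7681 + 14086 = 21767 BTU/hr

21767 BTU/hr


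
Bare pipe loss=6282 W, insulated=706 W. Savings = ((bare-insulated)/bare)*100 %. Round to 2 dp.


Savings = ((6282-706)/6282)*100 = 88.76 %

88.76 %


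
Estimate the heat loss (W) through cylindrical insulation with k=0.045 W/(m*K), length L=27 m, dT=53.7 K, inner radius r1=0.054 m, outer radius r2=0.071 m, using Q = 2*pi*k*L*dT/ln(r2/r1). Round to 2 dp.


Q = 2*pi*0.045*27*53.7/ln(0.071/0.054) = 1497.83 W

1497.83 W


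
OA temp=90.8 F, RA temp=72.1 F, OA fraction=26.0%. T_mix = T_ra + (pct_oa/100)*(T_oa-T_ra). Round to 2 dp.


T_mix = 72.1 + (26.0/100)*(90.8-72.1) = 76.96 F

76.96 F


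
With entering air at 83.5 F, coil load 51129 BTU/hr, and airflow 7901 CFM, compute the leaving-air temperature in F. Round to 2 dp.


dT = 51129/(1.08*7901) = 5.9919
T_leave = 83.5 - 5.9919 = 77.51 F

77.51 F


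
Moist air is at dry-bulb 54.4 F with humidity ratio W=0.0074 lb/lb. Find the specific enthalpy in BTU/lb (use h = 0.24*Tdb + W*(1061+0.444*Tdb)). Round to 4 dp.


h = 0.24*54.4 + 0.0074*(1061+0.444*54.4) = 21.0861 BTU/lb

21.0861 BTU/lb


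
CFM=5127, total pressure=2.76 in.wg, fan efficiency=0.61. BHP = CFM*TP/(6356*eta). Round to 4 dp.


BHP = 5127 * 2.76 / (6356 * 0.61) = 3.6497 hp

3.6497 hp


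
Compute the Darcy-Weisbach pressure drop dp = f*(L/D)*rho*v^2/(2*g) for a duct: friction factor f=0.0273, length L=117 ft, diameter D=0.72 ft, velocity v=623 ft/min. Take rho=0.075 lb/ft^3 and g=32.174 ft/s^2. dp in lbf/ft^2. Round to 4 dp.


v_fps = 623/60 = 10.3833 ft/s
dp = 0.0273*(117/0.72)*0.075*10.3833^2/(2*32.174) = 0.5575 lbf/ft^2

0.5575 lbf/ft^2


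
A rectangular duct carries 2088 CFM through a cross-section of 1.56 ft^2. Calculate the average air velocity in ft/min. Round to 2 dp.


V = 2088 / 1.56 = 1338.46 ft/min

1338.46 ft/min


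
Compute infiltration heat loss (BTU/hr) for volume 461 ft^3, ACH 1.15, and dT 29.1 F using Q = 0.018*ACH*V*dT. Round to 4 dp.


Q = 0.018 * 1.15 * 461 * 29.1 = 277.6926 BTU/hr

277.6926 BTU/hr


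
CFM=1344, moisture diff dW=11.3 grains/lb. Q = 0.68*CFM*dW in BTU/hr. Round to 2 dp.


Q = 0.68 * 1344 * 11.3 = 10327.30 BTU/hr

10327.30 BTU/hr


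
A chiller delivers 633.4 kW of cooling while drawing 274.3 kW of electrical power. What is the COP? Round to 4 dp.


COP = 633.4 / 274.3 = 2.3092

2.3092


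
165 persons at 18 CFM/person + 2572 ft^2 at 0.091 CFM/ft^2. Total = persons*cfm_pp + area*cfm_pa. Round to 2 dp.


Total = 165*18 + 2572*0.091 = 3204.05 CFM

3204.05 CFM


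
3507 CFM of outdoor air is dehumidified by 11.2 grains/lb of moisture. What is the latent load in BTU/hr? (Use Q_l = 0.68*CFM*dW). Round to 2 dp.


Q = 0.68 * 3507 * 11.2 = 26709.31 BTU/hr

26709.31 BTU/hr


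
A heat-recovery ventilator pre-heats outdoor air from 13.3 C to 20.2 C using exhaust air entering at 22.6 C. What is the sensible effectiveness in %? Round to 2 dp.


eff = (20.2-13.3)/(22.6-13.3)*100 = 74.19 %

74.19 %


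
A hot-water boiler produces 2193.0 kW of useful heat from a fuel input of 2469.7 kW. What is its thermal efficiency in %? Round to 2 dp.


eta = (2193.0/2469.7)*100 = 88.80 %

88.80 %


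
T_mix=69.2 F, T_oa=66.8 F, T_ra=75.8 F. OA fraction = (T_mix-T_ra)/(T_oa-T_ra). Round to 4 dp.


frac = (69.2 - 75.8) / (66.8 - 75.8) = 0.7333

0.7333


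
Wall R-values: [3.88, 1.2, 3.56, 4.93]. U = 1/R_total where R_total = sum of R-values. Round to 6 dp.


R_total = 3.88 + 1.2 + 3.56 + 4.93 = 13.57
U = 1/13.57 = 0.073692

0.073692


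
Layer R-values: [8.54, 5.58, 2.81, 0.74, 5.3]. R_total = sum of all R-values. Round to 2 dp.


R_total = 8.54 + 5.58 + 2.81 + 0.74 + 5.3 = 22.97

22.97


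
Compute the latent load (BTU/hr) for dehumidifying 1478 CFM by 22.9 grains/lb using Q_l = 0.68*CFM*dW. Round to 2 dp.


Q = 0.68 * 1478 * 22.9 = 23015.42 BTU/hr

23015.42 BTU/hr


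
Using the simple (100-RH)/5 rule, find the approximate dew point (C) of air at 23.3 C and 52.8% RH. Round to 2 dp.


Td = 23.3 - (100-52.8)/5 = 13.86 C

13.86 C


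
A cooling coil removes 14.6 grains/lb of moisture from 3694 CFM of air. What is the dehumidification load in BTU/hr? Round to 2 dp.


Q = 0.68 * 3694 * 14.6 = 36674.03 BTU/hr

36674.03 BTU/hr


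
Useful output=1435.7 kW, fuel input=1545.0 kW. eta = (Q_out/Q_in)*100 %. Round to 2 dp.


eta = (1435.7/1545.0)*100 = 92.93 %

92.93 %


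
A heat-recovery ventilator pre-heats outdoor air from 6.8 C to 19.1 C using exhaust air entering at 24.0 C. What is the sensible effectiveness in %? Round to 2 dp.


eff = (19.1-6.8)/(24.0-6.8)*100 = 71.51 %

71.51 %


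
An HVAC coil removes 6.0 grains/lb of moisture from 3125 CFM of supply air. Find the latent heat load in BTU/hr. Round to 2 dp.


Q = 0.68 * 3125 * 6.0 = 12750.00 BTU/hr

12750.00 BTU/hr


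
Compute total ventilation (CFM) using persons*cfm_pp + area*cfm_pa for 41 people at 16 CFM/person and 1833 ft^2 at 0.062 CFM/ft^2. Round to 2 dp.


Total = 41*16 + 1833*0.062 = 769.65 CFM

769.65 CFM


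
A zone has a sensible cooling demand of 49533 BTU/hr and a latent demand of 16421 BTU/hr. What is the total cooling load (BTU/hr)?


Qt = 49533 + 16421 = 65954 BTU/hr

65954 BTU/hr


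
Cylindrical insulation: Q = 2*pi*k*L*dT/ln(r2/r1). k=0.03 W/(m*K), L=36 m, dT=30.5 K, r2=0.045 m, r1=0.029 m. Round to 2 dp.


Q = 2*pi*0.03*36*30.5/ln(0.045/0.029) = 471.06 W

471.06 W


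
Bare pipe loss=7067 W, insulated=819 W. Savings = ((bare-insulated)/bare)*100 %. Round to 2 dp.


Savings = ((7067-819)/7067)*100 = 88.41 %

88.41 %


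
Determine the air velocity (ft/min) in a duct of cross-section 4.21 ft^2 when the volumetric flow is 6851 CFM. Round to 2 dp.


V = 6851 / 4.21 = 1627.32 ft/min

1627.32 ft/min


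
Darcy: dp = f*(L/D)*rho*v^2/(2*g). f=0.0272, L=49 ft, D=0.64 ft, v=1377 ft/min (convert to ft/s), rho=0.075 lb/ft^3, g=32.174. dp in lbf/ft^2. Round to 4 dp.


v_fps = 1377/60 = 22.95 ft/s
dp = 0.0272*(49/0.64)*0.075*22.95^2/(2*32.174) = 1.2784 lbf/ft^2

1.2784 lbf/ft^2


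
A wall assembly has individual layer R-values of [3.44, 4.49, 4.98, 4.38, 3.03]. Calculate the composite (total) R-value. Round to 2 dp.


R_total = 3.44 + 4.49 + 4.98 + 4.38 + 3.03 = 20.32

20.32


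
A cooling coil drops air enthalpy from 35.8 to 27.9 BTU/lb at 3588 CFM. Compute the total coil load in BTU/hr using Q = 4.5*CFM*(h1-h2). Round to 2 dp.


Q = 4.5 * 3588 * (35.8 - 27.9) = 127553.40 BTU/hr

127553.40 BTU/hr


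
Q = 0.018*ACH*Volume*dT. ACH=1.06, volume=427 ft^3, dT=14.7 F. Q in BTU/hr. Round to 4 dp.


Q = 0.018 * 1.06 * 427 * 14.7 = 119.7633 BTU/hr

119.7633 BTU/hr


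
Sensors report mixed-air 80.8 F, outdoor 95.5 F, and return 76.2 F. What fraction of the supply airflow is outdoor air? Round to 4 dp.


frac = (80.8 - 76.2) / (95.5 - 76.2) = 0.2383

0.2383


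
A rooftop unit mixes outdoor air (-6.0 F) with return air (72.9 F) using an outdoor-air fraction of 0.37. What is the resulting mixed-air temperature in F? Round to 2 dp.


T_mix = 0.37*(-6.0) + 0.63*72.9 = 43.71 F

43.71 F


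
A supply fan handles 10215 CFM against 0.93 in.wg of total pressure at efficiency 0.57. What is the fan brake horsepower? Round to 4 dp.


BHP = 10215 * 0.93 / (6356 * 0.57) = 2.6222 hp

2.6222 hp
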